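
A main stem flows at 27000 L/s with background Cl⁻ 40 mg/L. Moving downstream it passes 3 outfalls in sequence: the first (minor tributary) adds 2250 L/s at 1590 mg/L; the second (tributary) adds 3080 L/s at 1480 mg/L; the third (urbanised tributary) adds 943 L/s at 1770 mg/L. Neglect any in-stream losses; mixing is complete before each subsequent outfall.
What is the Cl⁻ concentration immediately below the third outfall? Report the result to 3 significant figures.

Below outfall 1: Q → 29250 L/s, C = (27000·40.00 + 2250·1590)/29250 = 159.2 mg/L.
Below outfall 2: Q → 32330 L/s, C = (29250·159.2 + 3080·1480)/32330 = 285.1 mg/L.
Below outfall 3: Q → 33270 L/s, C = (32330·285.1 + 943.0·1770)/33270 = 327.1 mg/L.

327 mg/L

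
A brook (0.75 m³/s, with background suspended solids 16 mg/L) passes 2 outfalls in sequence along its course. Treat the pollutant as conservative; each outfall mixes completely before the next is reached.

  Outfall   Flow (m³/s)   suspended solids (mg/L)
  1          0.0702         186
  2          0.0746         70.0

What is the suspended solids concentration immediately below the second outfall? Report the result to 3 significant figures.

After outfall 1: Q = 0.7500 + 0.07020 = 0.8202 m³/s; C = (0.7500·16.00 + 0.07020·186.0)/0.8202 = 30.55 mg/L.
After outfall 2: Q = 0.8202 + 0.07460 = 0.8948 m³/s; C = (0.8202·30.55 + 0.07460·70.00)/0.8948 = 33.84 mg/L.

33.8 mg/L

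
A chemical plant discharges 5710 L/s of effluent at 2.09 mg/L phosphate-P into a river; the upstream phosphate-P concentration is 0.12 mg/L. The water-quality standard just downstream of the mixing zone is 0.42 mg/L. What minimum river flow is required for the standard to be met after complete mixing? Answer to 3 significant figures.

31800 L/s

Set C_mix = 0.42: (Q·0.1200 + 5710·2.090) / (Q + 5710) = 0.42
→ Q = 5710·(2.090 − 0.42)/(0.42 − 0.1200) = 31790 L/s.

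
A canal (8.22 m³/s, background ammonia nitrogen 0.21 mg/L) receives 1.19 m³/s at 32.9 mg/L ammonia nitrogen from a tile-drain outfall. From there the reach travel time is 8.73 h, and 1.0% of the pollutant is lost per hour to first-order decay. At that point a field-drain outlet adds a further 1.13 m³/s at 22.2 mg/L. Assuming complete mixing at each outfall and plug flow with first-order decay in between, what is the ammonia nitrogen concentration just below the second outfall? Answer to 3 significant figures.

Conservation of mass: C = (8.220·0.2100 + 1.190·32.90) / 9.410 = 40.88/9.410 = 4.344 mg/L; combined flow 9.410 m³/s.
1.0%/h lost → k = −ln(1 − 0.01) = 0.01005 h⁻¹.
After decay, C = 4.344 × e^(−kt) = 4.344 × 0.9160 = 3.979 mg/L.
Second outfall: C = (9.410·3.979 + 1.130·22.20)/10.54 = 5.933 mg/L.

5.93 mg/L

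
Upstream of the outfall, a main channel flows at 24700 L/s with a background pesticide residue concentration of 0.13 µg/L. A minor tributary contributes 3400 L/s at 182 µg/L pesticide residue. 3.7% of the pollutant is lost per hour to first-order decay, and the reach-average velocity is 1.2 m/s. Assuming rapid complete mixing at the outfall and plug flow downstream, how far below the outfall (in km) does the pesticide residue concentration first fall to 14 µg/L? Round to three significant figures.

52.5 km

Mass balance: C = (24700·0.1300 + 3400·182.0) / 28100 = 622000/28100 = 22.14 µg/L.
3.7%/h lost → k = −ln(1 − 0.037) = 0.03770 h⁻¹.
Set 22.14·exp(−k·t) = 14 → t = ln(22.14/14)/k = 43750 s = 12.15 h.
Distance = v·t = 1.2·43750 = 52490 m = 52.49 km.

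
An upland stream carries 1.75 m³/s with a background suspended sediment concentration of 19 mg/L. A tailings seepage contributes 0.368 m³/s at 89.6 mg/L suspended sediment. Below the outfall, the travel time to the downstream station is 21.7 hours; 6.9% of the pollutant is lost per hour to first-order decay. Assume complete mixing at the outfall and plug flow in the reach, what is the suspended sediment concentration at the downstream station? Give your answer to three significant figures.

After mixing, C = (1.750·19.00 + 0.3680·89.60) / 2.118 = 66.22/2.118 = 31.27 mg/L.
6.9%/h lost → k = −ln(1 − 0.069) = 0.07150 h⁻¹.
First-order decay: C = 31.27·exp(−k·t) = 31.27·0.2119 = 6.627 mg/L.

6.63 mg/L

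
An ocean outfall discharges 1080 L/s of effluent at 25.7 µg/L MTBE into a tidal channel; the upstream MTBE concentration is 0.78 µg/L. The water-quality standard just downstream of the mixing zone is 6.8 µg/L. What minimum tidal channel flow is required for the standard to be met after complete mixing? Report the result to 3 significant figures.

3390 L/s

Set C_mix = 6.8: (Q·0.7800 + 1080·25.70) / (Q + 1080) = 6.8
→ Q = 1080·(25.70 − 6.8)/(6.8 − 0.7800) = 3391 L/s.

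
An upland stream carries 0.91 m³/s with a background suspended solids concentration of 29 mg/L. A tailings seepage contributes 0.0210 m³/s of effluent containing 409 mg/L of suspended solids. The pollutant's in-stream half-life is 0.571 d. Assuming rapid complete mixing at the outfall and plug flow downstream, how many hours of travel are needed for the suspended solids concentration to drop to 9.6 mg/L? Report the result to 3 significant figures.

Mixed concentration C = ΣQC/ΣQ = (0.9100·29.00 + 0.02100·409.0) / 0.9310 = 34.98/0.9310 = 37.57 mg/L.
Half-life 0.571 d → k = ln 2 / 0.571 = 1.214 d⁻¹.
37.57·exp(−k·t) = 9.6 → t = ln(37.57/9.6)/k = 97120 s = 26.98 h.

27.0 h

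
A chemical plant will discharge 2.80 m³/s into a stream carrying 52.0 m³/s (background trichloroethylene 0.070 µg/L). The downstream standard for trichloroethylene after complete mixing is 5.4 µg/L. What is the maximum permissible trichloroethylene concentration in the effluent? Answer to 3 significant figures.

104 µg/L

At the limit, (Qr·Cr + Qe·Cₑ)/(Qr + Qe) = 5.4:
Cₑ = (54.80·5.4 − 52.00·0.07000) / 2.800 = 104.4 µg/L.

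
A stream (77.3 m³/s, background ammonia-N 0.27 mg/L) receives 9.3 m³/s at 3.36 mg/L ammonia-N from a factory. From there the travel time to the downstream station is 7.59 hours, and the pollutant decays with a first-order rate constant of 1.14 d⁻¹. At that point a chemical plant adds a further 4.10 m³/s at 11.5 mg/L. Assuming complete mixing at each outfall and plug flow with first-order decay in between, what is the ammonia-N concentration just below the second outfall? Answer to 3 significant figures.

0.921 mg/L

Mixed concentration C = ΣQC/ΣQ = (77.30·0.2700 + 9.300·3.360) / 86.60 = 52.12/86.60 = 0.6018 mg/L; combined flow 86.60 m³/s.
First-order decay: C = 0.6018·exp(−k·t) = 0.6018·0.6973 = 0.4197 mg/L.
At the second outfall, C = (86.60·0.4197 + 4.100·11.50) / (86.60 + 4.100) = 0.9205 mg/L.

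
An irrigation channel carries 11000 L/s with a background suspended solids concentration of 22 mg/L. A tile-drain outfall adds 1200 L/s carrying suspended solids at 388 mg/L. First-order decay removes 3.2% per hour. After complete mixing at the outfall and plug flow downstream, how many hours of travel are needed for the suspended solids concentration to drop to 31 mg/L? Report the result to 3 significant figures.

Mass balance: C = (11000·22.00 + 1200·388.0) / 12200 = 707600/12200 = 58.00 mg/L.
3.2%/h lost → k = −ln(1 − 0.032) = 0.03252 h⁻¹.
58.00·exp(−k·t) = 31 → t = ln(58.00/31)/k = 69340 s = 19.26 h.

19.3 h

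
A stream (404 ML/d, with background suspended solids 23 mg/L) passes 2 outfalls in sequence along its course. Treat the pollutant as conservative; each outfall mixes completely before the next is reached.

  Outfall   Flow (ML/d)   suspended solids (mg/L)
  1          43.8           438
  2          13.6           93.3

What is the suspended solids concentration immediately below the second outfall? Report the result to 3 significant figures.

64.5 mg/L

Below outfall 1: Q → 447.8 ML/d, C = (404.0·23.00 + 43.80·438.0)/447.8 = 63.59 mg/L.
Below outfall 2: Q → 461.4 ML/d, C = (447.8·63.59 + 13.60·93.30)/461.4 = 64.47 mg/L.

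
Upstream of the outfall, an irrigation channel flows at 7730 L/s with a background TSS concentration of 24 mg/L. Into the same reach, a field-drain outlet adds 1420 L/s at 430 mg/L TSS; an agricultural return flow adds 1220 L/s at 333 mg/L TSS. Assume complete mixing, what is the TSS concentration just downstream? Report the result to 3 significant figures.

Mass balance: C = (7730·24.00 + 1420·430.0 + 1220·333.0) / 10370 = 1202000/10370 = 115.9 mg/L.

116 mg/L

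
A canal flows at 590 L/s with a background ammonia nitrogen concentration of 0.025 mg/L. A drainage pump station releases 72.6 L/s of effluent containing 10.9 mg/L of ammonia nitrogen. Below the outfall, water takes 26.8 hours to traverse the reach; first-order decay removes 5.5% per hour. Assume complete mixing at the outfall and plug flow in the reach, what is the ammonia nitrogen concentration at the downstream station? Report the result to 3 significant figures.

Conservation of mass: C = (590.0·0.02500 + 72.60·10.90) / 662.6 = 806.1/662.6 = 1.217 mg/L.
5.5%/h lost → k = −ln(1 − 0.055) = 0.05657 h⁻¹.
First-order decay: C = 1.217·exp(−k·t) = 1.217·0.2196 = 0.2671 mg/L.

0.267 mg/L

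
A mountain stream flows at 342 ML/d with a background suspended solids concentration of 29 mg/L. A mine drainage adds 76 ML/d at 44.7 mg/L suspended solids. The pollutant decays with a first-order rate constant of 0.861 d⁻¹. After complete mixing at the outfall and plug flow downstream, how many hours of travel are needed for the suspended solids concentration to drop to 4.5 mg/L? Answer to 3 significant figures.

54.6 h

After mixing, C = (342.0·29.00 + 76.00·44.70) / 418.0 = 13320/418.0 = 31.85 mg/L.
31.85·exp(−k·t) = 4.5 → t = ln(31.85/4.5)/k = 196400 s = 54.55 h.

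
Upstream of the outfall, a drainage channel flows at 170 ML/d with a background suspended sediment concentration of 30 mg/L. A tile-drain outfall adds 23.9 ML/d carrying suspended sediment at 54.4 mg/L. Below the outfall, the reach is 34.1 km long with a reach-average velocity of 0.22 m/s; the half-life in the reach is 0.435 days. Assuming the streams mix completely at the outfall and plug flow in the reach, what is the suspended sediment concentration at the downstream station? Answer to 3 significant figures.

1.89 mg/L

Mass balance: C = (170.0·30.00 + 23.90·54.40) / 193.9 = 6400/193.9 = 33.01 mg/L.
Travel time t = 34.1·1000 / 0.22 = 155000 s = 43.06 h.
Half-life 0.435 d → k = ln 2 / 0.435 = 1.593 d⁻¹.
Applying C = C₀e^(−kt): 33.01 × 0.05735 = 1.893 mg/L.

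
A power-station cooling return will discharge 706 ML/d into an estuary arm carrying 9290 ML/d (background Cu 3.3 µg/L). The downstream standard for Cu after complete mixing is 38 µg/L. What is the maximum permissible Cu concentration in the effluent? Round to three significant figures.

At the limit, (Qr·Cr + Qe·Cₑ)/(Qr + Qe) = 38:
Cₑ = (9996·38 − 9290·3.300) / 706.0 = 494.6 µg/L.

495 µg/L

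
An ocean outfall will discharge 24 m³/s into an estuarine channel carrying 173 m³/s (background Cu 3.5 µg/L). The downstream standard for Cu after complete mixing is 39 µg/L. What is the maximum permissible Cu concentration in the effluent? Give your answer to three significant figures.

295 µg/L

At the limit, (Qr·Cr + Qe·Cₑ)/(Qr + Qe) = 39:
Cₑ = (197.0·39 − 173.0·3.500) / 24.00 = 294.9 µg/L.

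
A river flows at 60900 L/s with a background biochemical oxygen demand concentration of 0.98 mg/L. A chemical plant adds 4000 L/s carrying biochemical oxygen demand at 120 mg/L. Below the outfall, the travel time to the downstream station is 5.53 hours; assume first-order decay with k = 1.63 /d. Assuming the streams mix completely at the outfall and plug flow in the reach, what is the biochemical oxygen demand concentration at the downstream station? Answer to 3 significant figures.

Conservation of mass: C = (60900·0.9800 + 4000·120.0) / 64900 = 539700/64900 = 8.316 mg/L.
After decay, C = 8.316 × e^(−kt) = 8.316 × 0.6869 = 5.712 mg/L.

5.71 mg/L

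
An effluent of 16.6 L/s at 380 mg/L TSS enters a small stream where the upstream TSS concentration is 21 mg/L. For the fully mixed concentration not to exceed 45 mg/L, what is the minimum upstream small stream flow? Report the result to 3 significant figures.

Set C_mix = 45: (Q·21.00 + 16.60·380.0) / (Q + 16.60) = 45
→ Q = 16.60·(380.0 − 45)/(45 − 21.00) = 231.7 L/s.

232 L/s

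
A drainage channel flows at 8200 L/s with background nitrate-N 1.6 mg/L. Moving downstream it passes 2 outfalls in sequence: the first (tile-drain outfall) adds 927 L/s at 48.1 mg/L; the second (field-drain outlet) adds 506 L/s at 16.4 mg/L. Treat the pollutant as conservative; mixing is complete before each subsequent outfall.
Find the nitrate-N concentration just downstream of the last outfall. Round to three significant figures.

After outfall 1: Q = 8200 + 927.0 = 9127 L/s; C = (8200·1.600 + 927.0·48.10)/9127 = 6.323 mg/L.
After outfall 2: Q = 9127 + 506.0 = 9633 L/s; C = (9127·6.323 + 506.0·16.40)/9633 = 6.852 mg/L.

6.85 mg/L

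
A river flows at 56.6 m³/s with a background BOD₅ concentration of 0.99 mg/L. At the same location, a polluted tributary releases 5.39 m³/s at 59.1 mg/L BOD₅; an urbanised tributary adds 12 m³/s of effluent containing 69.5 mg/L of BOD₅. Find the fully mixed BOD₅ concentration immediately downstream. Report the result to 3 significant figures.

16.3 mg/L

Mixed concentration C = ΣQC/ΣQ = (56.60·0.9900 + 5.390·59.10 + 12.00·69.50) / 73.99 = 1209/73.99 = 16.33 mg/L.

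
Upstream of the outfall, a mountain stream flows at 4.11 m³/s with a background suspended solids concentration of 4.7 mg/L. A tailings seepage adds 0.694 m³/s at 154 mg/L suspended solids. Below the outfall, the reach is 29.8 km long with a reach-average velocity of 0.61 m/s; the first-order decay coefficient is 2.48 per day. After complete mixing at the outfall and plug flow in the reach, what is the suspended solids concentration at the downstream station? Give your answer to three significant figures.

Mass balance: C = (4.110·4.700 + 0.6940·154.0) / 4.804 = 126.2/4.804 = 26.27 mg/L.
Travel time t = 29.8·1000 / 0.61 = 48850 s = 13.57 h.
Applying C = C₀e^(−kt): 26.27 × 0.2460 = 6.463 mg/L.

6.46 mg/L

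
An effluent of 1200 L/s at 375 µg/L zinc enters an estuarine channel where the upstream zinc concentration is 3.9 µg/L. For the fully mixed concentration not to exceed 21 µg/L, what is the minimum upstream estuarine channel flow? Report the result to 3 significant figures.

Set C_mix = 21: (Q·3.900 + 1200·375.0) / (Q + 1200) = 21
→ Q = 1200·(375.0 − 21)/(21 − 3.900) = 24840 L/s.

24800 L/s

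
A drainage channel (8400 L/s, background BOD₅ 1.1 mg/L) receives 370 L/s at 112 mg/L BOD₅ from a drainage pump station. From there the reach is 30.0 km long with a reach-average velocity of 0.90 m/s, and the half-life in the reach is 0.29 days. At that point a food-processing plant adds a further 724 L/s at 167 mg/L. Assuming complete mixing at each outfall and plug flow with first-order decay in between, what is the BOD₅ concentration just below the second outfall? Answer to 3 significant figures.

14.9 mg/L

Flow-weighted average: C = (8400·1.100 + 370.0·112.0) / 8770 = 50680/8770 = 5.779 mg/L; combined flow 8770 L/s.
Travel time t = 30.0·1000 / 0.90 = 33330 s = 9.259 h.
Half-life 0.29 d → k = ln 2 / 0.29 = 2.390 d⁻¹.
First-order decay: C = 5.779·exp(−k·t) = 5.779·0.3977 = 2.298 mg/L.
At the second outfall, C = (8770·2.298 + 724.0·167.0) / (8770 + 724.0) = 14.86 mg/L.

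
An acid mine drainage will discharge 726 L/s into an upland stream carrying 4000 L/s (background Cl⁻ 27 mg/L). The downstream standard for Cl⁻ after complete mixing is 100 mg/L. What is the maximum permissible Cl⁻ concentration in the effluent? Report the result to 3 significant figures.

At the limit, (Qr·Cr + Qe·Cₑ)/(Qr + Qe) = 100:
Cₑ = (4726·100 − 4000·27.00) / 726.0 = 502.2 mg/L.

502 mg/L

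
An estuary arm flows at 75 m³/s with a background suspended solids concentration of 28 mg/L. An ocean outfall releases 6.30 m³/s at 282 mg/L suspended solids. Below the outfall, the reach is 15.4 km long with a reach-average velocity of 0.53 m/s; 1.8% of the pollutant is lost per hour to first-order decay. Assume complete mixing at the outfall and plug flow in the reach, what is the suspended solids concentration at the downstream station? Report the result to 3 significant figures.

41.2 mg/L

After mixing, C = (75.00·28.00 + 6.300·282.0) / 81.30 = 3877/81.30 = 47.68 mg/L.
Travel time t = 15.4·1000 / 0.53 = 29060 s = 8.071 h.
1.8%/h lost → k = −ln(1 − 0.018) = 0.01816 h⁻¹.
Decay over the reach: 47.68·exp(−kt) = 47.68·0.8636 = 41.18 mg/L.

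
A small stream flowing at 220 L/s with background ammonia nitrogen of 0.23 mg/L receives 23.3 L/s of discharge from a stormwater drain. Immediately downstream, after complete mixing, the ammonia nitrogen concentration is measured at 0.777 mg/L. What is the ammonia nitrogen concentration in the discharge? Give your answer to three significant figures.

5.94 mg/L

Mass balance: 220.0·0.2300 + 23.30·Cₑ = 243.3·0.7770
→ Cₑ = (243.3·0.7770 − 220.0·0.2300) / 23.30 = 5.942 mg/L.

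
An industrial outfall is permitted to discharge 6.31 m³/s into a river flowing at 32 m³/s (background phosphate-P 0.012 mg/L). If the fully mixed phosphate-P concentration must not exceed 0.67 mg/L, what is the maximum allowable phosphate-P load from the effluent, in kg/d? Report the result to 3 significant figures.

Mass balance at the limit: 32.00·0.01200 + 6.310·Cₑ = 38.31·0.67 → Cₑ = 4.007 mg/L.
Load = 6.310 m³/s × 4.007 g/m³ × 86 400 s/d = 2185 kg/d.

2180 kg/d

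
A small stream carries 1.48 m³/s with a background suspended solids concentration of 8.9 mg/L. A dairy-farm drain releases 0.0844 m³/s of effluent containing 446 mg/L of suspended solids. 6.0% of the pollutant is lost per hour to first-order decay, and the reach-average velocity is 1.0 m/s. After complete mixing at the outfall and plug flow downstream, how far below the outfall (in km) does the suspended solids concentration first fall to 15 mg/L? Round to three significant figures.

45.0 km

Conservation of mass: C = (1.480·8.900 + 0.08440·446.0) / 1.564 = 50.81/1.564 = 32.48 mg/L.
6.0%/h lost → k = −ln(1 − 0.06) = 0.06188 h⁻¹.
Set 32.48·exp(−k·t) = 15 → t = ln(32.48/15)/k = 44950 s = 12.49 h.
Distance = v·t = 1.0·44950 = 44950 m = 44.95 km.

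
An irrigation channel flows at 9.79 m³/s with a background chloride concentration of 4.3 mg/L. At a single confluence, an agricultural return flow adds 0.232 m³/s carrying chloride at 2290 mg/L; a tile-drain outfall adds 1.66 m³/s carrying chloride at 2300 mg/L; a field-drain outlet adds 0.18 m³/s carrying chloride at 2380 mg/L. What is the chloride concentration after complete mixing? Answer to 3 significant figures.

Mass balance: C = (9.790·4.300 + 0.2320·2290 + 1.660·2300 + 0.1800·2380) / 11.86 = 4820/11.86 = 406.3 mg/L.

406 mg/L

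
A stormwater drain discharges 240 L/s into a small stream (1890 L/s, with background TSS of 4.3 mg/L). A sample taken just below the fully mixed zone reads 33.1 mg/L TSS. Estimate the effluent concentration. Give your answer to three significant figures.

260 mg/L

Mass balance: 1890·4.300 + 240.0·Cₑ = 2130·33.10
→ Cₑ = (2130·33.10 − 1890·4.300) / 240.0 = 259.9 mg/L.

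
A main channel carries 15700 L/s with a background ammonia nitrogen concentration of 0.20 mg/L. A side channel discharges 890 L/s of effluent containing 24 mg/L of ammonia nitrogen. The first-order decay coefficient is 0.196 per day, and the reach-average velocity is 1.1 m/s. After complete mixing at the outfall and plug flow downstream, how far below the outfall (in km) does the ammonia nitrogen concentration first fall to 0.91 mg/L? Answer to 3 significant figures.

235 km

Flow-weighted average: C = (15700·0.2000 + 890.0·24.00) / 16590 = 24500/16590 = 1.477 mg/L.
Set 1.477·exp(−k·t) = 0.91 → t = ln(1.477/0.91)/k = 213400 s = 59.29 h.
Distance = v·t = 1.1·213400 = 234800 m = 234.8 km.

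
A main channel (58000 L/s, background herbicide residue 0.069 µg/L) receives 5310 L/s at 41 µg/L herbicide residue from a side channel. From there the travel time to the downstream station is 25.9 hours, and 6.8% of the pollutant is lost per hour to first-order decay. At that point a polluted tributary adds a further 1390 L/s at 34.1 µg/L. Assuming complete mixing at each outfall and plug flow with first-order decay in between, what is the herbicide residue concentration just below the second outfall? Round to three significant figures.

Flow-weighted average: C = (58000·0.06900 + 5310·41.00) / 63310 = 221700/63310 = 3.502 µg/L; combined flow 63310 L/s.
6.8%/h lost → k = −ln(1 − 0.068) = 0.07042 h⁻¹.
First-order decay: C = 3.502·exp(−k·t) = 3.502·0.1614 = 0.5652 µg/L.
Second outfall: C = (63310·0.5652 + 1390·34.10)/64700 = 1.286 µg/L.

1.29 µg/L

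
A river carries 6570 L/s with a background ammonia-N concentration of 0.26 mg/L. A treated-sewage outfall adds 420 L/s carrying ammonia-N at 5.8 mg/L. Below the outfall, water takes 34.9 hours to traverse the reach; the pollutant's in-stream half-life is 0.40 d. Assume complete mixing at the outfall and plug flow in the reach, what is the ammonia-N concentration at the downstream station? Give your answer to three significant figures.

0.0477 mg/L

Mixed concentration C = ΣQC/ΣQ = (6570·0.2600 + 420.0·5.800) / 6990 = 4144/6990 = 0.5929 mg/L.
Half-life 0.40 d → k = ln 2 / 0.40 = 1.733 d⁻¹.
Decay over the reach: 0.5929·exp(−kt) = 0.5929·0.08047 = 0.04771 mg/L.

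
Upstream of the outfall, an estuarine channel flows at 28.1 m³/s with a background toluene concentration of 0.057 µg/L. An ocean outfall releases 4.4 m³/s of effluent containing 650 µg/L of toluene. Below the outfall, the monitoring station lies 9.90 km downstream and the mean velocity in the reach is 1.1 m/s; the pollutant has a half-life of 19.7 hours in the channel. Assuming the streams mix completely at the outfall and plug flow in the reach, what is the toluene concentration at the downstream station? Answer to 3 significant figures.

80.6 µg/L

After mixing, C = (28.10·0.05700 + 4.400·650.0) / 32.50 = 2862/32.50 = 88.05 µg/L.
Travel time t = 9.90·1000 / 1.1 = 9000 s = 2.500 h.
Half-life 19.7 h → k = ln 2 / 19.7 = 0.03519 h⁻¹ = 0.8444 d⁻¹.
Decay over the reach: 88.05·exp(−kt) = 88.05·0.9158 = 80.64 µg/L.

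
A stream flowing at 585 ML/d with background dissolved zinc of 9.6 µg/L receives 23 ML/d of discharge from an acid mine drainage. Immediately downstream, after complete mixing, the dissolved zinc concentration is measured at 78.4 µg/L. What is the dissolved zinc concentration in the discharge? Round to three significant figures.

1830 µg/L

Mass balance: 585.0·9.600 + 23.00·Cₑ = 608.0·78.40
→ Cₑ = (608.0·78.40 − 585.0·9.600) / 23.00 = 1828 µg/L.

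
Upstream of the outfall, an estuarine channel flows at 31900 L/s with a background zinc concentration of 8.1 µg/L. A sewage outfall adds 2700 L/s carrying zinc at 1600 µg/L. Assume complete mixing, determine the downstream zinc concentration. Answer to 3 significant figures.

132 µg/L

Mixed concentration C = ΣQC/ΣQ = (31900·8.100 + 2700·1600) / 34600 = 4578000/34600 = 132.3 µg/L.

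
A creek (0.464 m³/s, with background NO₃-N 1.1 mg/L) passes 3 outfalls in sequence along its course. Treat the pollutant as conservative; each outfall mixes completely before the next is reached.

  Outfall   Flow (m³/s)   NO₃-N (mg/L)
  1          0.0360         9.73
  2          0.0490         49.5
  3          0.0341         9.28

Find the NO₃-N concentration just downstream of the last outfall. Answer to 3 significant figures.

Outfall 1: combined Q = 0.5000 m³/s; C = (0.4640·1.100 + 0.03600·9.730)/0.5000 = 1.721 mg/L.
Outfall 2: combined Q = 0.5490 m³/s; C = (0.5000·1.721 + 0.04900·49.50)/0.5490 = 5.986 mg/L.
Outfall 3: combined Q = 0.5831 m³/s; C = (0.5490·5.986 + 0.03410·9.280)/0.5831 = 6.178 mg/L.

6.18 mg/L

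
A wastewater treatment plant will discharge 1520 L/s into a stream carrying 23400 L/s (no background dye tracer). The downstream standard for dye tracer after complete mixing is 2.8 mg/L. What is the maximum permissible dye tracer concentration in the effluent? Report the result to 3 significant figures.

45.9 mg/L

At the limit, (Qr·Cr + Qe·Cₑ)/(Qr + Qe) = 2.8:
Cₑ = (24920·2.8 − 23400·0) / 1520 = 45.91 mg/L.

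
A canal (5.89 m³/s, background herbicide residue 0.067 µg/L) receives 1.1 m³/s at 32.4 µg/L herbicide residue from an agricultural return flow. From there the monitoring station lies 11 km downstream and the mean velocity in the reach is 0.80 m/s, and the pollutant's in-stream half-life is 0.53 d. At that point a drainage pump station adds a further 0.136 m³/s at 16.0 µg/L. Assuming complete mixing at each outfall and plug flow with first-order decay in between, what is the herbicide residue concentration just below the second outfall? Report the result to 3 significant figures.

4.41 µg/L

Mixed concentration C = ΣQC/ΣQ = (5.890·0.06700 + 1.100·32.40) / 6.990 = 36.03/6.990 = 5.155 µg/L; combined flow 6.990 m³/s.
Travel time t = 11·1000 / 0.80 = 13750 s = 3.819 h.
Half-life 0.53 d → k = ln 2 / 0.53 = 1.308 d⁻¹.
Decay over the reach: 5.155·exp(−kt) = 5.155·0.8121 = 4.187 µg/L.
At the second outfall, C = (6.990·4.187 + 0.1360·16.00) / (6.990 + 0.1360) = 4.412 µg/L.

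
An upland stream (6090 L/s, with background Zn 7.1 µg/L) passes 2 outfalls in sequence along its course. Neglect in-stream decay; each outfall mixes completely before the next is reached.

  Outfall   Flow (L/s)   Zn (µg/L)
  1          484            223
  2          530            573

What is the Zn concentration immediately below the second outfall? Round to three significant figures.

64.0 µg/L

After outfall 1: Q = 6090 + 484.0 = 6574 L/s; C = (6090·7.100 + 484.0·223.0)/6574 = 23.00 µg/L.
After outfall 2: Q = 6574 + 530.0 = 7104 L/s; C = (6574·23.00 + 530.0·573.0)/7104 = 64.03 µg/L.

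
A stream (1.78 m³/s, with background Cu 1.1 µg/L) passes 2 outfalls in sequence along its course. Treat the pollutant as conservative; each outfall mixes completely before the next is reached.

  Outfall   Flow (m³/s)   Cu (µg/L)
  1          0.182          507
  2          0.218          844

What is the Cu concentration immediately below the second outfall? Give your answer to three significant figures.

128 µg/L

Below outfall 1: Q → 1.962 m³/s, C = (1.780·1.100 + 0.1820·507.0)/1.962 = 48.03 µg/L.
Below outfall 2: Q → 2.180 m³/s, C = (1.962·48.03 + 0.2180·844.0)/2.180 = 127.6 µg/L.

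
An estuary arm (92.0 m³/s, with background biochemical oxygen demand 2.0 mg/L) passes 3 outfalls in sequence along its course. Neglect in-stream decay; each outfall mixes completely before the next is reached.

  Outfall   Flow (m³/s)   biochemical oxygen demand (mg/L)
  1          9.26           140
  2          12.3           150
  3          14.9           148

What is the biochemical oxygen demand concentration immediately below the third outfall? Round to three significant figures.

43.1 mg/L

After outfall 1: Q = 92.00 + 9.260 = 101.3 m³/s; C = (92.00·2.000 + 9.260·140.0)/101.3 = 14.62 mg/L.
After outfall 2: Q = 101.3 + 12.30 = 113.6 m³/s; C = (101.3·14.62 + 12.30·150.0)/113.6 = 29.28 mg/L.
After outfall 3: Q = 113.6 + 14.90 = 128.5 m³/s; C = (113.6·29.28 + 14.90·148.0)/128.5 = 43.05 mg/L.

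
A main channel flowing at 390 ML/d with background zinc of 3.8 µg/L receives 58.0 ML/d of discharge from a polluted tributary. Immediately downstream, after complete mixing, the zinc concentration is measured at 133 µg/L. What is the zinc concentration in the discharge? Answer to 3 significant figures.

1000 µg/L

Mass balance: 390.0·3.800 + 58.00·Cₑ = 448.0·133.0
→ Cₑ = (448.0·133.0 − 390.0·3.800) / 58.00 = 1002 µg/L.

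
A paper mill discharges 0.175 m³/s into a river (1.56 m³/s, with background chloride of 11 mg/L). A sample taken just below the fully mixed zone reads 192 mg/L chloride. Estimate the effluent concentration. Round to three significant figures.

1810 mg/L

Mass balance: 1.560·11.00 + 0.1750·Cₑ = 1.735·192.0
→ Cₑ = (1.735·192.0 − 1.560·11.00) / 0.1750 = 1805 mg/L.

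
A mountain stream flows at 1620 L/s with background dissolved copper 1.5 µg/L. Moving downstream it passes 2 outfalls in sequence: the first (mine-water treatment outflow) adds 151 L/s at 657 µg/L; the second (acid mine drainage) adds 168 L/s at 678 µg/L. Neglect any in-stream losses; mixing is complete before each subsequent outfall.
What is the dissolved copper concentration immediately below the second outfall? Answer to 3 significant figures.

111 µg/L

Below outfall 1: Q → 1771 L/s, C = (1620·1.500 + 151.0·657.0)/1771 = 57.39 µg/L.
Below outfall 2: Q → 1939 L/s, C = (1771·57.39 + 168.0·678.0)/1939 = 111.2 µg/L.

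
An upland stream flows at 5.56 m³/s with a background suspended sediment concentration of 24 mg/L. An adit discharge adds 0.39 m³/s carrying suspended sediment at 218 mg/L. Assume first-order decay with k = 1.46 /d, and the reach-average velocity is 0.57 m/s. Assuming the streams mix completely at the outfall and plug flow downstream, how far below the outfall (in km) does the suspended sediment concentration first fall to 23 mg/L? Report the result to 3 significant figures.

15.8 km

Mass balance: C = (5.560·24.00 + 0.3900·218.0) / 5.950 = 218.5/5.950 = 36.72 mg/L.
Set 36.72·exp(−k·t) = 23 → t = ln(36.72/23)/k = 27680 s = 7.689 h.
Distance = v·t = 0.57·27680 = 15780 m = 15.78 km.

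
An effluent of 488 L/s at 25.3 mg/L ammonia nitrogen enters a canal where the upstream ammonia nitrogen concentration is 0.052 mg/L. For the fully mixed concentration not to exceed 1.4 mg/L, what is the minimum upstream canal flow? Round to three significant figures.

Set C_mix = 1.4: (Q·0.05200 + 488.0·25.30) / (Q + 488.0) = 1.4
→ Q = 488.0·(25.30 − 1.4)/(1.4 − 0.05200) = 8652 L/s.

8650 L/s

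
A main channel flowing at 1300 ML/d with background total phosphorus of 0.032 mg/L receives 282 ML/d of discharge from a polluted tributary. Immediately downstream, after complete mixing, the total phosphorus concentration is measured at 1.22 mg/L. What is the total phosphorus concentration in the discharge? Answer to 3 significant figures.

6.70 mg/L

Mass balance: 1300·0.03200 + 282.0·Cₑ = 1582·1.220
→ Cₑ = (1582·1.220 − 1300·0.03200) / 282.0 = 6.697 mg/L.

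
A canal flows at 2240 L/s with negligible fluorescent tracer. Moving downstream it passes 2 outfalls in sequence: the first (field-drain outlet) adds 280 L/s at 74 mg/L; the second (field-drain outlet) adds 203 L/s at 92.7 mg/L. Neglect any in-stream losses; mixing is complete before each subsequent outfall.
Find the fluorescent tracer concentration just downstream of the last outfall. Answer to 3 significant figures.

14.5 mg/L

Outfall 1: combined Q = 2520 L/s; C = (2240·0 + 280.0·74.00)/2520 = 8.222 mg/L.
Outfall 2: combined Q = 2723 L/s; C = (2520·8.222 + 203.0·92.70)/2723 = 14.52 mg/L.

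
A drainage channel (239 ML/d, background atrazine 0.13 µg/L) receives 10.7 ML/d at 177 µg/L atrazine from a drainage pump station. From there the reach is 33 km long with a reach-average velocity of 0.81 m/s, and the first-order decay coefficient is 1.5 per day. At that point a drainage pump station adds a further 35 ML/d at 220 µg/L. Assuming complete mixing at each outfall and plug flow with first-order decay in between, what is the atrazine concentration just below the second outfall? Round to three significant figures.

Mass balance: C = (239.0·0.1300 + 10.70·177.0) / 249.7 = 1925/249.7 = 7.709 µg/L; combined flow 249.7 ML/d.
Travel time t = 33·1000 / 0.81 = 40740 s = 11.32 h.
Decay over the reach: 7.709·exp(−kt) = 7.709·0.4930 = 3.800 µg/L.
Second outfall: C = (249.7·3.800 + 35.00·220.0)/284.7 = 30.38 µg/L.

30.4 µg/L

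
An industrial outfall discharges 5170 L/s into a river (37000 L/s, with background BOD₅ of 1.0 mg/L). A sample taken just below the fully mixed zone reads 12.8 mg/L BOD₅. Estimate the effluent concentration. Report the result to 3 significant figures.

97.2 mg/L

Mass balance: 37000·1.000 + 5170·Cₑ = 42170·12.80
→ Cₑ = (42170·12.80 − 37000·1.000) / 5170 = 97.25 mg/L.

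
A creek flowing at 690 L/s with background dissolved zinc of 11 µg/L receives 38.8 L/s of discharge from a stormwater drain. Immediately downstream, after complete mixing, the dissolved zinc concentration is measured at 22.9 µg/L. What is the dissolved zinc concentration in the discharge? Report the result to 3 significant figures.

235 µg/L

Mass balance: 690.0·11.00 + 38.80·Cₑ = 728.8·22.90
→ Cₑ = (728.8·22.90 − 690.0·11.00) / 38.80 = 234.5 µg/L.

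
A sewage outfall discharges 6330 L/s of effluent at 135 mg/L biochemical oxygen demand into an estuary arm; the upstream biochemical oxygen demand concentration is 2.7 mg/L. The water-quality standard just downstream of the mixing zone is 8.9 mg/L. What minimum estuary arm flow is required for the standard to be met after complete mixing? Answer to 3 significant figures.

129000 L/s

Set C_mix = 8.9: (Q·2.700 + 6330·135.0) / (Q + 6330) = 8.9
→ Q = 6330·(135.0 − 8.9)/(8.9 − 2.700) = 128700 L/s.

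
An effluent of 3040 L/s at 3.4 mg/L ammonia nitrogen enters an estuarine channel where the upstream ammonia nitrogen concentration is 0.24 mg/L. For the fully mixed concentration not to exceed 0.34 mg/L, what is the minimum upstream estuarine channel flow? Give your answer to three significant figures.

Set C_mix = 0.34: (Q·0.2400 + 3040·3.400) / (Q + 3040) = 0.34
→ Q = 3040·(3.400 − 0.34)/(0.34 − 0.2400) = 93020 L/s.

93000 L/s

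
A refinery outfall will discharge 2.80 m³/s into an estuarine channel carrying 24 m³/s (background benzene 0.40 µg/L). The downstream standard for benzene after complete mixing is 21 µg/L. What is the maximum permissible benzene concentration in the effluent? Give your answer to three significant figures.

198 µg/L

At the limit, (Qr·Cr + Qe·Cₑ)/(Qr + Qe) = 21:
Cₑ = (26.80·21 − 24.00·0.4000) / 2.800 = 197.6 µg/L.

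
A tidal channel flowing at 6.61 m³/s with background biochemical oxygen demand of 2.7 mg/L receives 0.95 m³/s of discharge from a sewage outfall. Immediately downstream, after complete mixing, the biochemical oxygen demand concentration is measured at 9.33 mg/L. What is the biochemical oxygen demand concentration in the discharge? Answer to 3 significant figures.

Mass balance: 6.610·2.700 + 0.9500·Cₑ = 7.560·9.330
→ Cₑ = (7.560·9.330 − 6.610·2.700) / 0.9500 = 55.46 mg/L.

55.5 mg/L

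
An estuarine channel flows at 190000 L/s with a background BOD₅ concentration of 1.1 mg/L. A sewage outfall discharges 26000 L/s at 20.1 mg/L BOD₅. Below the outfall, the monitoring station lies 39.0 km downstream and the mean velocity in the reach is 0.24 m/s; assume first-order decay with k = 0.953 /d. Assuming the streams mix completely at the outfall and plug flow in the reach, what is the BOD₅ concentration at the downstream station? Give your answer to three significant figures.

0.564 mg/L

Mass balance: C = (190000·1.100 + 26000·20.10) / 216000 = 731600/216000 = 3.387 mg/L.
Travel time t = 39.0·1000 / 0.24 = 162500 s = 45.14 h.
Applying C = C₀e^(−kt): 3.387 × 0.1666 = 0.5642 mg/L.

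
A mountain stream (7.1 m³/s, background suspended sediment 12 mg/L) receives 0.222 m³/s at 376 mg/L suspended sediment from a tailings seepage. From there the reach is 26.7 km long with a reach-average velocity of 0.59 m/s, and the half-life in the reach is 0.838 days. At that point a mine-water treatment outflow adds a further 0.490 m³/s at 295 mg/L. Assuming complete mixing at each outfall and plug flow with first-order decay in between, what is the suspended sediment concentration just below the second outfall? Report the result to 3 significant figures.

After mixing, C = (7.100·12.00 + 0.2220·376.0) / 7.322 = 168.7/7.322 = 23.04 mg/L; combined flow 7.322 m³/s.
Travel time t = 26.7·1000 / 0.59 = 45250 s = 12.57 h.
Half-life 0.838 d → k = ln 2 / 0.838 = 0.8271 d⁻¹.
First-order decay: C = 23.04·exp(−k·t) = 23.04·0.6484 = 14.94 mg/L.
Second outfall: C = (7.322·14.94 + 0.4900·295.0)/7.812 = 32.50 mg/L.

32.5 mg/L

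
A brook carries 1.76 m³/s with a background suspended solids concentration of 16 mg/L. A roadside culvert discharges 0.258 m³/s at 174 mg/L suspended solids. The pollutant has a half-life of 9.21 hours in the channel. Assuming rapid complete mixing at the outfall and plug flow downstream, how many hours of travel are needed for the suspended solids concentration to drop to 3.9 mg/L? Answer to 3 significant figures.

29.6 h

Mixed concentration C = ΣQC/ΣQ = (1.760·16.00 + 0.2580·174.0) / 2.018 = 73.05/2.018 = 36.20 mg/L.
Half-life 9.21 h → k = ln 2 / 9.21 = 0.07526 h⁻¹ = 1.806 d⁻¹.
36.20·exp(−k·t) = 3.9 → t = ln(36.20/3.9)/k = 106600 s = 29.61 h.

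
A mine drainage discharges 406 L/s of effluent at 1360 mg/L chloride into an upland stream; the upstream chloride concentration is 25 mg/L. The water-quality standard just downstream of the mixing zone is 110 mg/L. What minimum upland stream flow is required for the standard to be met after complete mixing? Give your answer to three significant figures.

Set C_mix = 110: (Q·25.00 + 406.0·1360) / (Q + 406.0) = 110
→ Q = 406.0·(1360 − 110)/(110 − 25.00) = 5971 L/s.

5970 L/s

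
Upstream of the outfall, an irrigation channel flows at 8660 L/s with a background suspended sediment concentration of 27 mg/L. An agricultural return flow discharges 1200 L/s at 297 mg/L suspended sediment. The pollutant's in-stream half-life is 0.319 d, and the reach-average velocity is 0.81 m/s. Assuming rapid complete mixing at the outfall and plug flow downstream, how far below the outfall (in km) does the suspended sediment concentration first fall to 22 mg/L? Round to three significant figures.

Mass balance: C = (8660·27.00 + 1200·297.0) / 9860 = 590200/9860 = 59.86 mg/L.
Half-life 0.319 d → k = ln 2 / 0.319 = 2.173 d⁻¹.
Set 59.86·exp(−k·t) = 22 → t = ln(59.86/22)/k = 39800 s = 11.06 h.
Distance = v·t = 0.81·39800 = 32240 m = 32.24 km.

32.2 km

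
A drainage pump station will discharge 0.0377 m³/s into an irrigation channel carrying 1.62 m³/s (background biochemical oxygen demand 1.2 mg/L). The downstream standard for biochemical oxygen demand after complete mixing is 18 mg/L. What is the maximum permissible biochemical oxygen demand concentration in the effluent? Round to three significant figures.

At the limit, (Qr·Cr + Qe·Cₑ)/(Qr + Qe) = 18:
Cₑ = (1.658·18 − 1.620·1.200) / 0.03770 = 739.9 mg/L.

740 mg/L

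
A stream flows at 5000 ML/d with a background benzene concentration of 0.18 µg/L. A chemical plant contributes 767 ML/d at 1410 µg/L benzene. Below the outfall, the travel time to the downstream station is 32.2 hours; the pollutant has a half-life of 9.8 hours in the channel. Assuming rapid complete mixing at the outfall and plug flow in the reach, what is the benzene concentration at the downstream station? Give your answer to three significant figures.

19.2 µg/L

Mass balance: C = (5000·0.1800 + 767.0·1410) / 5767 = 1082000/5767 = 187.7 µg/L.
Half-life 9.8 h → k = ln 2 / 9.8 = 0.07073 h⁻¹ = 1.698 d⁻¹.
Decay over the reach: 187.7·exp(−kt) = 187.7·0.1025 = 19.25 µg/L.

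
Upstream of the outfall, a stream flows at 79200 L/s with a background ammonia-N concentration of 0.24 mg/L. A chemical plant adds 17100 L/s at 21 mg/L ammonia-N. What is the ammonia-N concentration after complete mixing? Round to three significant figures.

3.93 mg/L

Conservation of mass: C = (79200·0.2400 + 17100·21.00) / 96300 = 378100/96300 = 3.926 mg/L.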